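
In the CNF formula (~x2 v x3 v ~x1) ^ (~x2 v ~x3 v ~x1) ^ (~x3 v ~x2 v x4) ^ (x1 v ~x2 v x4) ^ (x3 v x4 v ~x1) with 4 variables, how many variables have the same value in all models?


Find all satisfying assignments: 9 model(s).
Check which variables have the same value in every model.
No variable is fixed across all models.
Backbone size = 0.

0


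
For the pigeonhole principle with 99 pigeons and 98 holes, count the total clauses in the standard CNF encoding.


The PHP encoding has two parts:
1) At-least-one-hole clauses: 99 (one per pigeon, each with 98 literals).
2) At-most-one-pigeon-per-hole clauses: 98 holes * C(99,2) = 98 * 4851 = 475398.
Total clauses = 99 + 475398 = 475497.

475497


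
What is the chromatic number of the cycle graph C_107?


An odd cycle cannot be 2-colored: alternating two colors around the cycle returns to the start with a conflict.
Since 107 is odd, three colors are required (and three suffice).
Chromatic number = 3.

3


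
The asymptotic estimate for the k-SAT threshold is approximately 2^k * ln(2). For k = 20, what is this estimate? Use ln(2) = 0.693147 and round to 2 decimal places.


Using the asymptotic formula: threshold ~ 2^k * ln(2).
2^20 = 1048576.
1048576 * 0.693147 = 726817.31.

726817.31


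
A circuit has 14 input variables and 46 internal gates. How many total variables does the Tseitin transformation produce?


The Tseitin transformation introduces one auxiliary variable per gate.
Total variables = inputs + gates = 14 + 46 = 60.

60


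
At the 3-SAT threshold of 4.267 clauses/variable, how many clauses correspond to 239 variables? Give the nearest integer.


The 3-SAT phase transition occurs at approximately 4.267 clauses per variable.
m = 4.267 * 239 = 1019.813.
Rounded to nearest integer: 1020.

1020


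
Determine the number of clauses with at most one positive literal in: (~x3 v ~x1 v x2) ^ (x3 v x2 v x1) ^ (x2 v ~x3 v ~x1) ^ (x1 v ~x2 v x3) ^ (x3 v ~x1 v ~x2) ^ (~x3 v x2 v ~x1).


A Horn clause has at most one positive literal.
Clause 1: 1 positive lit(s) -> Horn
Clause 2: 3 positive lit(s) -> not Horn
Clause 3: 1 positive lit(s) -> Horn
Clause 4: 2 positive lit(s) -> not Horn
Clause 5: 1 positive lit(s) -> Horn
Clause 6: 1 positive lit(s) -> Horn
Total Horn clauses = 4.

4


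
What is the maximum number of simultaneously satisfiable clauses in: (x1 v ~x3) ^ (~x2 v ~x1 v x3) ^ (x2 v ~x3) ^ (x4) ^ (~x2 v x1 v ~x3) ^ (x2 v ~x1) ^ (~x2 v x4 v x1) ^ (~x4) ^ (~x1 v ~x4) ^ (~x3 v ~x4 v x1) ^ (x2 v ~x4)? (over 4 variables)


Enumerate all 16 truth assignments.
For each, count how many of the 11 clauses are satisfied.
The formula is not fully satisfiable, so the maximum is below 11.
Maximum simultaneously satisfiable clauses = 10.

10


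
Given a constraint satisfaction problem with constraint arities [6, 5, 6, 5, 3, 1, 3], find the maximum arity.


The arities are: 6, 5, 6, 5, 3, 1, 3.
Scan for the maximum value.
Maximum arity = 6.

6


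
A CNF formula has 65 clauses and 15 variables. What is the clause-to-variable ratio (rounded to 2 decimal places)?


Clause-to-variable ratio = clauses / variables.
65 / 15 = 4.33.

4.33


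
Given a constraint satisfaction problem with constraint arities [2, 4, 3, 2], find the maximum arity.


The arities are: 2, 4, 3, 2.
Scan for the maximum value.
Maximum arity = 4.

4


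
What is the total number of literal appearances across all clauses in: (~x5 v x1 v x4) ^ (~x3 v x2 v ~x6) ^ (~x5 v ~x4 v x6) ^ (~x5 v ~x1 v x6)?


Clause lengths: 3, 3, 3, 3.
Sum = 3 + 3 + 3 + 3 = 12.

12


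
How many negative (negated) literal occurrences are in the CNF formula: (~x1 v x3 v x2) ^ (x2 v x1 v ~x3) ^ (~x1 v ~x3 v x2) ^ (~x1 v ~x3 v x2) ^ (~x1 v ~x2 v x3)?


Scan each clause for negated literals.
Clause 1: 1 negative; Clause 2: 1 negative; Clause 3: 2 negative; Clause 4: 2 negative; Clause 5: 2 negative.
Total negative literal occurrences = 8.

8


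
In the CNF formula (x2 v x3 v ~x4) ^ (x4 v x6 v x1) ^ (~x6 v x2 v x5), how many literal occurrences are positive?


Scan each clause for unnegated literals.
Clause 1: 2 positive; Clause 2: 3 positive; Clause 3: 2 positive.
Total positive literal occurrences = 7.

7


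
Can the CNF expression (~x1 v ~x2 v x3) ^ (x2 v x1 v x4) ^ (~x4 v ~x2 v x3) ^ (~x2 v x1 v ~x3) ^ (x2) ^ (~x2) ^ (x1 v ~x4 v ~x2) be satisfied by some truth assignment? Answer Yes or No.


Check all 16 possible truth assignments.
Number of satisfying assignments found: 0.
The formula is unsatisfiable.

No


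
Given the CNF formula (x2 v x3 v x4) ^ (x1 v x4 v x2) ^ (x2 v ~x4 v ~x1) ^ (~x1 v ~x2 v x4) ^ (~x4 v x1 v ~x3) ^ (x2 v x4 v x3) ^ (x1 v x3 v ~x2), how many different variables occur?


Identify each distinct variable in the formula.
Variables found: x1, x2, x3, x4.
Total distinct variables = 4.

4


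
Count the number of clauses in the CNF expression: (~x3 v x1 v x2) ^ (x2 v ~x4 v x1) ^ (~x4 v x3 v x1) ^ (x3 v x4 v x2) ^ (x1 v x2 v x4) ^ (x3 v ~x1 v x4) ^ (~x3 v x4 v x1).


Each group enclosed in parentheses joined by ^ is one clause.
Counting the conjuncts: 7 clauses.

7


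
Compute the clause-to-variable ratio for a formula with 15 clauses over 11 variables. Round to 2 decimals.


Clause-to-variable ratio = clauses / variables.
15 / 11 = 1.36.

1.36


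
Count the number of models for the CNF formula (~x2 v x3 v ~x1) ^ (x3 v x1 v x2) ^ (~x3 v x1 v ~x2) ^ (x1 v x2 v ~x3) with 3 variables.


Enumerate all 8 truth assignments over 3 variables.
Test each against every clause.
Satisfying assignments found: 4.

4


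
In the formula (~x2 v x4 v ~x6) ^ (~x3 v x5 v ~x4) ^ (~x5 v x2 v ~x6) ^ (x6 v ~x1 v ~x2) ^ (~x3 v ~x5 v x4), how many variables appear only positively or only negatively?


A pure literal appears in only one polarity across all clauses.
Pure literals: x1 (negative only), x3 (negative only).
Count = 2.

2


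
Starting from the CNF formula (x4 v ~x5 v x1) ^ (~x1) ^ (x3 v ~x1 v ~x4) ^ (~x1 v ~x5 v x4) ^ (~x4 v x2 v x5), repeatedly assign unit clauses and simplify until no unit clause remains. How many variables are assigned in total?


Unit propagation repeatedly assigns the literal in any unit clause, then simplifies.
Assignments in order: x1 = F.
No further unit clauses remain.
Total variables assigned = 1.

1


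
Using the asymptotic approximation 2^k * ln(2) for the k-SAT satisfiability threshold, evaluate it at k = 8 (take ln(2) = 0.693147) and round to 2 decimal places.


Using the asymptotic formula: threshold ~ 2^k * ln(2).
2^8 = 256.
256 * 0.693147 = 177.45.

177.45


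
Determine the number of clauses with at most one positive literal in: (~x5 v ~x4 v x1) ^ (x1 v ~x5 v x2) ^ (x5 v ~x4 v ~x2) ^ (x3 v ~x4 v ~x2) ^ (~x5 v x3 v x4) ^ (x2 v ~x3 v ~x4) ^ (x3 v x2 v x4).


A Horn clause has at most one positive literal.
Clause 1: 1 positive lit(s) -> Horn
Clause 2: 2 positive lit(s) -> not Horn
Clause 3: 1 positive lit(s) -> Horn
Clause 4: 1 positive lit(s) -> Horn
Clause 5: 2 positive lit(s) -> not Horn
Clause 6: 1 positive lit(s) -> Horn
Clause 7: 3 positive lit(s) -> not Horn
Total Horn clauses = 4.

4


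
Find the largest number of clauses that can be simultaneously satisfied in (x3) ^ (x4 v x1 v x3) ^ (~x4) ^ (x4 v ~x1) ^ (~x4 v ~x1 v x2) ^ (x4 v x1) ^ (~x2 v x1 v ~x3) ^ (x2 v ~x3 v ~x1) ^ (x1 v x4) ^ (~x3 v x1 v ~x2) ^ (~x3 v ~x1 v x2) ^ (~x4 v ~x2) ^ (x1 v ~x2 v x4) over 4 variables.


Enumerate all 16 truth assignments.
For each, count how many of the 13 clauses are satisfied.
The formula is not fully satisfiable, so the maximum is below 13.
Maximum simultaneously satisfiable clauses = 12.

12


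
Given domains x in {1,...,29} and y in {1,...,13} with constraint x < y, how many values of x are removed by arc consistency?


For the constraint x < y, x needs a supporting value in y's domain.
x can be at most 12 (one less than y's maximum).
Valid x values from domain: 12 out of 29.
Pruned = 29 - 12 = 17.

17


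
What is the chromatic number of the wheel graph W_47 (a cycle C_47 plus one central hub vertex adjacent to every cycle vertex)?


W_47 consists of the cycle C_47 together with a hub vertex adjacent to every cycle vertex.
The cycle C_47 needs 3 colors (odd cycle -> 3).
The hub is adjacent to every cycle vertex, so it must receive a new color distinct from all of them.
Chromatic number = 3 + 1 = 4.

4


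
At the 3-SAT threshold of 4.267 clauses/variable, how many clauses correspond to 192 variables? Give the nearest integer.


The 3-SAT phase transition occurs at approximately 4.267 clauses per variable.
m = 4.267 * 192 = 819.264.
Rounded to nearest integer: 819.

819


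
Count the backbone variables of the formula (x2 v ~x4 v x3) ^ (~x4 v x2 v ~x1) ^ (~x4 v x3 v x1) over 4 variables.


Find all satisfying assignments: 12 model(s).
Check which variables have the same value in every model.
No variable is fixed across all models.
Backbone size = 0.

0


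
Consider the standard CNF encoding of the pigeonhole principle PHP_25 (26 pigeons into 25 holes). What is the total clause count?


The PHP encoding has two parts:
1) At-least-one-hole clauses: 26 (one per pigeon, each with 25 literals).
2) At-most-one-pigeon-per-hole clauses: 25 holes * C(26,2) = 25 * 325 = 8125.
Total clauses = 26 + 8125 = 8151.

8151


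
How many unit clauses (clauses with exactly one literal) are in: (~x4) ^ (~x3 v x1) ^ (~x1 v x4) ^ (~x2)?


A unit clause contains exactly one literal.
Unit clauses found: (~x4), (~x2).
Count = 2.

2


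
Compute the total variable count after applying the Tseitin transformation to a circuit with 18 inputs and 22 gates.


The Tseitin transformation introduces one auxiliary variable per gate.
Total variables = inputs + gates = 18 + 22 = 40.

40


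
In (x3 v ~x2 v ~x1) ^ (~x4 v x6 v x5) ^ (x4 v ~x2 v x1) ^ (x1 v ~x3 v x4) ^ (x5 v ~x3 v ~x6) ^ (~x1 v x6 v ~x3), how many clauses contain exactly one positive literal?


A definite clause has exactly one positive literal.
Clause 1: 1 positive -> definite
Clause 2: 2 positive -> not definite
Clause 3: 2 positive -> not definite
Clause 4: 2 positive -> not definite
Clause 5: 1 positive -> definite
Clause 6: 1 positive -> definite
Definite clause count = 3.

3


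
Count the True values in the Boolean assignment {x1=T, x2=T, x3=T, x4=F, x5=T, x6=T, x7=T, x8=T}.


The weight is the number of variables assigned True.
True variables: x1, x2, x3, x5, x6, x7, x8.
Weight = 7.

7


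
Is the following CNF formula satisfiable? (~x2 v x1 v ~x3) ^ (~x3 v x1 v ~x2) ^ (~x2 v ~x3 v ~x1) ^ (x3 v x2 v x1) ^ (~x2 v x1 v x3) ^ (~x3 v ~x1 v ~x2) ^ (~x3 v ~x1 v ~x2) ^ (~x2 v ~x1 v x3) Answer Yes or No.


Check all 8 possible truth assignments.
Number of satisfying assignments found: 3.
The formula is satisfiable.

Yes


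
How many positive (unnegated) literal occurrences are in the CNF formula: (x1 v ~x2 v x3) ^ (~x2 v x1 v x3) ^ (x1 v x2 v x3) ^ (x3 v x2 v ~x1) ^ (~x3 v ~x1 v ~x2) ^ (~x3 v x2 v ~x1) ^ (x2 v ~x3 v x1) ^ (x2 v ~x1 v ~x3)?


Scan each clause for unnegated literals.
Clause 1: 2 positive; Clause 2: 2 positive; Clause 3: 3 positive; Clause 4: 2 positive; Clause 5: 0 positive; Clause 6: 1 positive; Clause 7: 2 positive; Clause 8: 1 positive.
Total positive literal occurrences = 13.

13


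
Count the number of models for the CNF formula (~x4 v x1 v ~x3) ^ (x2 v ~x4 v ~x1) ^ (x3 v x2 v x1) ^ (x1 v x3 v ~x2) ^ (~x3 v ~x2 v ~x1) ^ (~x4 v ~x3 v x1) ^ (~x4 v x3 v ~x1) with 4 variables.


Enumerate all 16 truth assignments over 4 variables.
Test each against every clause.
Satisfying assignments found: 5.

5


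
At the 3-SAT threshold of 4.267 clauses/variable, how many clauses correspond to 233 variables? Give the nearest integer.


The 3-SAT phase transition occurs at approximately 4.267 clauses per variable.
m = 4.267 * 233 = 994.211.
Rounded to nearest integer: 994.

994


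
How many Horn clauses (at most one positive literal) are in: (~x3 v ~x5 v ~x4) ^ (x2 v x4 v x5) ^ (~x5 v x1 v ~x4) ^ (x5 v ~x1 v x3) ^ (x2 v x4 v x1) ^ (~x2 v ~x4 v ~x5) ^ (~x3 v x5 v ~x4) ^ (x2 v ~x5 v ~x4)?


A Horn clause has at most one positive literal.
Clause 1: 0 positive lit(s) -> Horn
Clause 2: 3 positive lit(s) -> not Horn
Clause 3: 1 positive lit(s) -> Horn
Clause 4: 2 positive lit(s) -> not Horn
Clause 5: 3 positive lit(s) -> not Horn
Clause 6: 0 positive lit(s) -> Horn
Clause 7: 1 positive lit(s) -> Horn
Clause 8: 1 positive lit(s) -> Horn
Total Horn clauses = 5.

5


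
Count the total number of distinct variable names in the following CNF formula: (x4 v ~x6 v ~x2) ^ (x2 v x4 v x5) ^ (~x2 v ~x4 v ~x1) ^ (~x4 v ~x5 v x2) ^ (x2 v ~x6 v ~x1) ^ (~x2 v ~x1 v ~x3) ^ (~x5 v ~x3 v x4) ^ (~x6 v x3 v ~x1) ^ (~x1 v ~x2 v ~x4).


Identify each distinct variable in the formula.
Variables found: x1, x2, x3, x4, x5, x6.
Total distinct variables = 6.

6


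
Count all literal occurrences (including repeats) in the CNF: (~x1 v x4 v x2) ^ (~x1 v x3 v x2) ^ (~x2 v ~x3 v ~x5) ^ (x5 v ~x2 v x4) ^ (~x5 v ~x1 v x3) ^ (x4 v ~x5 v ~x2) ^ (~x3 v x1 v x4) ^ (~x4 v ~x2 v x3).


Clause lengths: 3, 3, 3, 3, 3, 3, 3, 3.
Sum = 3 + 3 + 3 + 3 + 3 + 3 + 3 + 3 = 24.

24


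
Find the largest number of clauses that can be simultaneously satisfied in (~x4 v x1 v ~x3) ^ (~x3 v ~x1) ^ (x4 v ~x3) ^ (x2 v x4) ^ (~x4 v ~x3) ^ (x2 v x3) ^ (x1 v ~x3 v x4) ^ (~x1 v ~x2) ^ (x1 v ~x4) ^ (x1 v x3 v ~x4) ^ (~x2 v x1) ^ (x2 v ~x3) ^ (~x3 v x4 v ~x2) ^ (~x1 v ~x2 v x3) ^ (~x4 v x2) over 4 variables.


Enumerate all 16 truth assignments.
For each, count how many of the 15 clauses are satisfied.
The formula is not fully satisfiable, so the maximum is below 15.
Maximum simultaneously satisfiable clauses = 14.

14


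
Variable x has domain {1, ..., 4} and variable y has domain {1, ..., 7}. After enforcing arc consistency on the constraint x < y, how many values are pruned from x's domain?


For the constraint x < y, x needs a supporting value in y's domain.
x can be at most 6 (one less than y's maximum).
Valid x values from domain: 4 out of 4.
Pruned = 4 - 4 = 0.

0


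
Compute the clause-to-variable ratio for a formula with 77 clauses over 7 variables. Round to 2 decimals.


Clause-to-variable ratio = clauses / variables.
77 / 7 = 11.0.

11.0


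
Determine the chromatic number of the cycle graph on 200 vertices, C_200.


A cycle on an even number of vertices is bipartite: alternate two colors around the cycle.
Since 200 is even, two colors suffice, and at least two are needed because the graph has edges.
Chromatic number = 2.

2


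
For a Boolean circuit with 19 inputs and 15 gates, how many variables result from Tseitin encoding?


The Tseitin transformation introduces one auxiliary variable per gate.
Total variables = inputs + gates = 19 + 15 = 34.

34


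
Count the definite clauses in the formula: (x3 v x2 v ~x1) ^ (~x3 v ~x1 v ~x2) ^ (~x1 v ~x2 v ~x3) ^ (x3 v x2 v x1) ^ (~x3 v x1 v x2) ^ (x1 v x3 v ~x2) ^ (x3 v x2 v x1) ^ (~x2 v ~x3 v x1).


A definite clause has exactly one positive literal.
Clause 1: 2 positive -> not definite
Clause 2: 0 positive -> not definite
Clause 3: 0 positive -> not definite
Clause 4: 3 positive -> not definite
Clause 5: 2 positive -> not definite
Clause 6: 2 positive -> not definite
Clause 7: 3 positive -> not definite
Clause 8: 1 positive -> definite
Definite clause count = 1.

1


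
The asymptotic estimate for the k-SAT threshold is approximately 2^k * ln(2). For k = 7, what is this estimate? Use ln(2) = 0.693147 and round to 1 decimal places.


Using the asymptotic formula: threshold ~ 2^k * ln(2).
2^7 = 128.
128 * 0.693147 = 88.7.

88.7


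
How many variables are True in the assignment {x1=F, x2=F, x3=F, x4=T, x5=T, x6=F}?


The weight is the number of variables assigned True.
True variables: x4, x5.
Weight = 2.

2


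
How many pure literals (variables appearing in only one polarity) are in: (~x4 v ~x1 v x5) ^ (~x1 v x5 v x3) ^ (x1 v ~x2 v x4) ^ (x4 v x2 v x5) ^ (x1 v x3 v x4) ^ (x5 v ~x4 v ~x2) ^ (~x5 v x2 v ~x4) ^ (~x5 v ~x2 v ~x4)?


A pure literal appears in only one polarity across all clauses.
Pure literals: x3 (positive only).
Count = 1.

1


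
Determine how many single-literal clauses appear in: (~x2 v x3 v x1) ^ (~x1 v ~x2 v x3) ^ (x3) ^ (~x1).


A unit clause contains exactly one literal.
Unit clauses found: (x3), (~x1).
Count = 2.

2


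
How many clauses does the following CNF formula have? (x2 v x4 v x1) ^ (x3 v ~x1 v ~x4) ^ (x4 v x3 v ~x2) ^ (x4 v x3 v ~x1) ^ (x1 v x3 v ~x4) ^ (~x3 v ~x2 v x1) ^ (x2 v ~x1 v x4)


Each group enclosed in parentheses joined by ^ is one clause.
Counting the conjuncts: 7 clauses.

7


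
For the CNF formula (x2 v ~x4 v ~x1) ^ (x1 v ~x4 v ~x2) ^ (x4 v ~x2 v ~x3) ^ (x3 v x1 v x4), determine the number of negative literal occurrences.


Scan each clause for negated literals.
Clause 1: 2 negative; Clause 2: 2 negative; Clause 3: 2 negative; Clause 4: 0 negative.
Total negative literal occurrences = 6.

6


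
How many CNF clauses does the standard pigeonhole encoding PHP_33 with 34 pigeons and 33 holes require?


The PHP encoding has two parts:
1) At-least-one-hole clauses: 34 (one per pigeon, each with 33 literals).
2) At-most-one-pigeon-per-hole clauses: 33 holes * C(34,2) = 33 * 561 = 18513.
Total clauses = 34 + 18513 = 18547.

18547


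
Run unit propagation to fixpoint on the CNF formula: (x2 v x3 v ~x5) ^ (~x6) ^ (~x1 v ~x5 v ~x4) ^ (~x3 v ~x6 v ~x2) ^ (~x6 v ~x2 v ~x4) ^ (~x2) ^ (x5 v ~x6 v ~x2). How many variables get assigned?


Unit propagation repeatedly assigns the literal in any unit clause, then simplifies.
Assignments in order: x6 = F, x2 = F.
No further unit clauses remain.
Total variables assigned = 2.

2


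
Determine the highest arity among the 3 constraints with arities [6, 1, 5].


The arities are: 6, 1, 5.
Scan for the maximum value.
Maximum arity = 6.

6


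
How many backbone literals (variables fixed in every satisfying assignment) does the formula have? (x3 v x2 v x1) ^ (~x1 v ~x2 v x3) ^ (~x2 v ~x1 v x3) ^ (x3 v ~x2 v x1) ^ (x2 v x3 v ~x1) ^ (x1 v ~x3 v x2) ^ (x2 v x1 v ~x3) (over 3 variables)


Find all satisfying assignments: 3 model(s).
Check which variables have the same value in every model.
Fixed variables: x3=T.
Backbone size = 1.

1


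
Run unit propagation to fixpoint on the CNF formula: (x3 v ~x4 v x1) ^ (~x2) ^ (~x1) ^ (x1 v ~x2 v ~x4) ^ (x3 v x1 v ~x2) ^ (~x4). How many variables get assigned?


Unit propagation repeatedly assigns the literal in any unit clause, then simplifies.
Assignments in order: x2 = F, x1 = F, x4 = F.
No further unit clauses remain.
Total variables assigned = 3.

3


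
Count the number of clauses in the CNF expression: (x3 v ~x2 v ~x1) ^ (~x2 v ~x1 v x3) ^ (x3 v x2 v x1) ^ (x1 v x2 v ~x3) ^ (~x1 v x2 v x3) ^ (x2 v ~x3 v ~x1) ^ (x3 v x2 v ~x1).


Each group enclosed in parentheses joined by ^ is one clause.
Counting the conjuncts: 7 clauses.

7


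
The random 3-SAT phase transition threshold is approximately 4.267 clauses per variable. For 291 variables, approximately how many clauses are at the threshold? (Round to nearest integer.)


The 3-SAT phase transition occurs at approximately 4.267 clauses per variable.
m = 4.267 * 291 = 1241.697.
Rounded to nearest integer: 1242.

1242


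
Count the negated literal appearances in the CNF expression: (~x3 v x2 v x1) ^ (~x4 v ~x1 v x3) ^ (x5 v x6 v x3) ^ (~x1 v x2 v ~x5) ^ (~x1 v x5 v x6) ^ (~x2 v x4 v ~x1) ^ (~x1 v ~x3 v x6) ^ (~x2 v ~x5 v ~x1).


Scan each clause for negated literals.
Clause 1: 1 negative; Clause 2: 2 negative; Clause 3: 0 negative; Clause 4: 2 negative; Clause 5: 1 negative; Clause 6: 2 negative; Clause 7: 2 negative; Clause 8: 3 negative.
Total negative literal occurrences = 13.

13


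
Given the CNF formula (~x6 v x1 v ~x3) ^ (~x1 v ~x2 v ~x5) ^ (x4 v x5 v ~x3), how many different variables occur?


Identify each distinct variable in the formula.
Variables found: x1, x2, x3, x4, x5, x6.
Total distinct variables = 6.

6


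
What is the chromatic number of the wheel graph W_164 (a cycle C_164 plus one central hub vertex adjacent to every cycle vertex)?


W_164 consists of the cycle C_164 together with a hub vertex adjacent to every cycle vertex.
The cycle C_164 needs 2 colors (even cycle -> 2).
The hub is adjacent to every cycle vertex, so it must receive a new color distinct from all of them.
Chromatic number = 2 + 1 = 3.

3


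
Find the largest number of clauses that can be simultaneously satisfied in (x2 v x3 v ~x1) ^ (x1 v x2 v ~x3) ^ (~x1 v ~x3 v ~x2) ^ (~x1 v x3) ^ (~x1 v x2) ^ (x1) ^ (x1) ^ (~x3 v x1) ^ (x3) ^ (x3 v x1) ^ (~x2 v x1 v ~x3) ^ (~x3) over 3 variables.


Enumerate all 8 truth assignments.
For each, count how many of the 12 clauses are satisfied.
The formula is not fully satisfiable, so the maximum is below 12.
Maximum simultaneously satisfiable clauses = 10.

10


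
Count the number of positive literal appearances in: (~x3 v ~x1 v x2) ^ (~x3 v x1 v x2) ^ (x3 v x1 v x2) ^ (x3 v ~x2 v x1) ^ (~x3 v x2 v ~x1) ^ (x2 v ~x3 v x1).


Scan each clause for unnegated literals.
Clause 1: 1 positive; Clause 2: 2 positive; Clause 3: 3 positive; Clause 4: 2 positive; Clause 5: 1 positive; Clause 6: 2 positive.
Total positive literal occurrences = 11.

11


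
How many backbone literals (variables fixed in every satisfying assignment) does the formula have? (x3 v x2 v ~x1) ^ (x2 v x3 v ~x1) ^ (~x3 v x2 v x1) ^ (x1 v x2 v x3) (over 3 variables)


Find all satisfying assignments: 5 model(s).
Check which variables have the same value in every model.
No variable is fixed across all models.
Backbone size = 0.

0


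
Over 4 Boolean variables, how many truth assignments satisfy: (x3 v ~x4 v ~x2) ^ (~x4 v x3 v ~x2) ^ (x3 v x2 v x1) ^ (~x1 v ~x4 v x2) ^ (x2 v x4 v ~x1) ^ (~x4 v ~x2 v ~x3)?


Enumerate all 16 truth assignments over 4 variables.
Test each against every clause.
Satisfying assignments found: 6.

6


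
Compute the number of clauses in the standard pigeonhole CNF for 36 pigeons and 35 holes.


The PHP encoding has two parts:
1) At-least-one-hole clauses: 36 (one per pigeon, each with 35 literals).
2) At-most-one-pigeon-per-hole clauses: 35 holes * C(36,2) = 35 * 630 = 22050.
Total clauses = 36 + 22050 = 22086.

22086


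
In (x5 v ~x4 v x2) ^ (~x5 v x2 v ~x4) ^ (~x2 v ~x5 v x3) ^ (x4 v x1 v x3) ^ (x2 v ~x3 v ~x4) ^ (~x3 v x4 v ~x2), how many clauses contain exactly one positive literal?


A definite clause has exactly one positive literal.
Clause 1: 2 positive -> not definite
Clause 2: 1 positive -> definite
Clause 3: 1 positive -> definite
Clause 4: 3 positive -> not definite
Clause 5: 1 positive -> definite
Clause 6: 1 positive -> definite
Definite clause count = 4.

4


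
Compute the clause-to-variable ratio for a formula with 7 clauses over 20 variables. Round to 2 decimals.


Clause-to-variable ratio = clauses / variables.
7 / 20 = 0.35.

0.35


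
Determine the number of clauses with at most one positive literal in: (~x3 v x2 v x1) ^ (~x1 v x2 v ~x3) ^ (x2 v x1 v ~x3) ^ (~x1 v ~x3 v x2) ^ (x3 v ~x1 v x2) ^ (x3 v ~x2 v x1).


A Horn clause has at most one positive literal.
Clause 1: 2 positive lit(s) -> not Horn
Clause 2: 1 positive lit(s) -> Horn
Clause 3: 2 positive lit(s) -> not Horn
Clause 4: 1 positive lit(s) -> Horn
Clause 5: 2 positive lit(s) -> not Horn
Clause 6: 2 positive lit(s) -> not Horn
Total Horn clauses = 2.

2


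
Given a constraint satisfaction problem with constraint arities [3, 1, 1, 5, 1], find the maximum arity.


The arities are: 3, 1, 1, 5, 1.
Scan for the maximum value.
Maximum arity = 5.

5


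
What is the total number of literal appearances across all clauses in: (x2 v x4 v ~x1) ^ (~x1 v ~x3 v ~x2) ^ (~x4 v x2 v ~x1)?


Clause lengths: 3, 3, 3.
Sum = 3 + 3 + 3 = 9.

9


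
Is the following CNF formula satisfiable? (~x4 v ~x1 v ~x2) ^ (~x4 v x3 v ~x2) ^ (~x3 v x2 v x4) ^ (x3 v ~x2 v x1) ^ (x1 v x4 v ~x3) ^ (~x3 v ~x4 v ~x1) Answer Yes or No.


Check all 16 possible truth assignments.
Number of satisfying assignments found: 8.
The formula is satisfiable.

Yes


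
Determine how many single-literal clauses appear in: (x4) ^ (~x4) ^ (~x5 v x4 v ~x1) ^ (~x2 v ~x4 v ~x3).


A unit clause contains exactly one literal.
Unit clauses found: (x4), (~x4).
Count = 2.

2


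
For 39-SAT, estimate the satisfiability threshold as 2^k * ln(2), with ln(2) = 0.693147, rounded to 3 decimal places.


Using the asymptotic formula: threshold ~ 2^k * ln(2).
2^39 = 549755813888.
549755813888 * 0.693147 = 381061593129.026.

381061593129.026


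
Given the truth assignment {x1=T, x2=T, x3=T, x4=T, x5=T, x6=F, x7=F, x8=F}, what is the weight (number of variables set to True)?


The weight is the number of variables assigned True.
True variables: x1, x2, x3, x4, x5.
Weight = 5.

5


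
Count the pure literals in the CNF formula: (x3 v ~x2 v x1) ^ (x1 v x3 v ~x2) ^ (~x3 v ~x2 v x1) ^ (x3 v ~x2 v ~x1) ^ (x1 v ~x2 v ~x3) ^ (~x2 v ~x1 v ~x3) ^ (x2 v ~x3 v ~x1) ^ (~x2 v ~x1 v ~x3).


A pure literal appears in only one polarity across all clauses.
No pure literals found.
Count = 0.

0


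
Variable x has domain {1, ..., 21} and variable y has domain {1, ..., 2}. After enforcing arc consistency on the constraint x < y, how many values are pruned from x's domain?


For the constraint x < y, x needs a supporting value in y's domain.
x can be at most 1 (one less than y's maximum).
Valid x values from domain: 1 out of 21.
Pruned = 21 - 1 = 20.

20


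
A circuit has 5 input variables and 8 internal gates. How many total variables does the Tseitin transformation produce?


The Tseitin transformation introduces one auxiliary variable per gate.
Total variables = inputs + gates = 5 + 8 = 13.

13


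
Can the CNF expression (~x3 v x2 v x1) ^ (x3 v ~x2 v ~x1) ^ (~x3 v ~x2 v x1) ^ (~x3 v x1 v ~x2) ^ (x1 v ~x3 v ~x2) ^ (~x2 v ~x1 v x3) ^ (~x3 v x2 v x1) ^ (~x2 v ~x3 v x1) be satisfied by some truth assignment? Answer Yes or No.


Check all 8 possible truth assignments.
Number of satisfying assignments found: 5.
The formula is satisfiable.

Yes


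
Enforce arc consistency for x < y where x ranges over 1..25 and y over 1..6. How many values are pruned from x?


For the constraint x < y, x needs a supporting value in y's domain.
x can be at most 5 (one less than y's maximum).
Valid x values from domain: 5 out of 25.
Pruned = 25 - 5 = 20.

20


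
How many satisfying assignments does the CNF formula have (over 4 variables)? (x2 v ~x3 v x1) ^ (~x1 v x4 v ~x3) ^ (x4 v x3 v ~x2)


Enumerate all 16 truth assignments over 4 variables.
Test each against every clause.
Satisfying assignments found: 10.

10


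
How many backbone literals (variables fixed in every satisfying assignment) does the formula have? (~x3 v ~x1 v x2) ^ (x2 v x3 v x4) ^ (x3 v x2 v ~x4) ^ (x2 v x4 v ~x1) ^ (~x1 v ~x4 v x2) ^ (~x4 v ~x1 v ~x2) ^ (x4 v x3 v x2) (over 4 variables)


Find all satisfying assignments: 8 model(s).
Check which variables have the same value in every model.
No variable is fixed across all models.
Backbone size = 0.

0


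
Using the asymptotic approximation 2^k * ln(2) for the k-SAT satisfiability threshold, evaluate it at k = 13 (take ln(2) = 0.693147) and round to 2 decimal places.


Using the asymptotic formula: threshold ~ 2^k * ln(2).
2^13 = 8192.
8192 * 0.693147 = 5678.26.

5678.26


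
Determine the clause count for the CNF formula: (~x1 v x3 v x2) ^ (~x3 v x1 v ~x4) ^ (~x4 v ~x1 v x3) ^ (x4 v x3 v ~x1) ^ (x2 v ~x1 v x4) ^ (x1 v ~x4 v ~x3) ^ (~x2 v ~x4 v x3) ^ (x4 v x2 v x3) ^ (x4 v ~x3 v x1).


Each group enclosed in parentheses joined by ^ is one clause.
Counting the conjuncts: 9 clauses.

9


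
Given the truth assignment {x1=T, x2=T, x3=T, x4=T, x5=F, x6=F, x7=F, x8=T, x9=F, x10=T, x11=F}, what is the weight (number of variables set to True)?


The weight is the number of variables assigned True.
True variables: x1, x2, x3, x4, x8, x10.
Weight = 6.

6


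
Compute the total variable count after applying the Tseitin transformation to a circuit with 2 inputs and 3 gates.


The Tseitin transformation introduces one auxiliary variable per gate.
Total variables = inputs + gates = 2 + 3 = 5.

5


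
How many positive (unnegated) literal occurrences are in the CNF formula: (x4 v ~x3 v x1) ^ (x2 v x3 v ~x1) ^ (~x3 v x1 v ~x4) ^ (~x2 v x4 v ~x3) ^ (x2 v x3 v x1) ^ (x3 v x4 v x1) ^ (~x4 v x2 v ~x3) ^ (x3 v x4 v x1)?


Scan each clause for unnegated literals.
Clause 1: 2 positive; Clause 2: 2 positive; Clause 3: 1 positive; Clause 4: 1 positive; Clause 5: 3 positive; Clause 6: 3 positive; Clause 7: 1 positive; Clause 8: 3 positive.
Total positive literal occurrences = 16.

16


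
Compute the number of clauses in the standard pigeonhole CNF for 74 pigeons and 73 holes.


The PHP encoding has two parts:
1) At-least-one-hole clauses: 74 (one per pigeon, each with 73 literals).
2) At-most-one-pigeon-per-hole clauses: 73 holes * C(74,2) = 73 * 2701 = 197173.
Total clauses = 74 + 197173 = 197247.

197247


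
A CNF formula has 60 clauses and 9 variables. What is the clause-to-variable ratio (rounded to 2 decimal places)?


Clause-to-variable ratio = clauses / variables.
60 / 9 = 6.67.

6.67


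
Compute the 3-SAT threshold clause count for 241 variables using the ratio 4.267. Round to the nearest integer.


The 3-SAT phase transition occurs at approximately 4.267 clauses per variable.
m = 4.267 * 241 = 1028.347.
Rounded to nearest integer: 1028.

1028


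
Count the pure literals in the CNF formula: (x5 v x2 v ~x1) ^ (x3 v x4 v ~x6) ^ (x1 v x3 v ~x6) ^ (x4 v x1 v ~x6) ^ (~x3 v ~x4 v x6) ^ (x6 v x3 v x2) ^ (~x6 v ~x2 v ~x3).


A pure literal appears in only one polarity across all clauses.
Pure literals: x5 (positive only).
Count = 1.

1


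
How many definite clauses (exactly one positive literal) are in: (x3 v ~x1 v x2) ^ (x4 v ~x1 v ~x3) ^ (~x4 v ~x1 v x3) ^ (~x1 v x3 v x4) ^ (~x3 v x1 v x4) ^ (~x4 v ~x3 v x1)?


A definite clause has exactly one positive literal.
Clause 1: 2 positive -> not definite
Clause 2: 1 positive -> definite
Clause 3: 1 positive -> definite
Clause 4: 2 positive -> not definite
Clause 5: 2 positive -> not definite
Clause 6: 1 positive -> definite
Definite clause count = 3.

3


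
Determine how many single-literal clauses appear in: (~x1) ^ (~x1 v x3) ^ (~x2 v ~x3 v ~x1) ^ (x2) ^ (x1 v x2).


A unit clause contains exactly one literal.
Unit clauses found: (~x1), (x2).
Count = 2.

2


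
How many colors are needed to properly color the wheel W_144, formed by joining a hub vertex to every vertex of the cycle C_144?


W_144 consists of the cycle C_144 together with a hub vertex adjacent to every cycle vertex.
The cycle C_144 needs 2 colors (even cycle -> 2).
The hub is adjacent to every cycle vertex, so it must receive a new color distinct from all of them.
Chromatic number = 2 + 1 = 3.

3


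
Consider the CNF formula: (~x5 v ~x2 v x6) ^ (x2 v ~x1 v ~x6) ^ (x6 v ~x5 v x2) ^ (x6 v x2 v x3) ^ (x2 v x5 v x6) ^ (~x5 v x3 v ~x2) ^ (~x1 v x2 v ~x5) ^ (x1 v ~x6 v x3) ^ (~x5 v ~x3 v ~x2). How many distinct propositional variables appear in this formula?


Identify each distinct variable in the formula.
Variables found: x1, x2, x3, x5, x6.
Total distinct variables = 5.

5


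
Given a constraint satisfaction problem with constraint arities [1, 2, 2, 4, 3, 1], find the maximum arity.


The arities are: 1, 2, 2, 4, 3, 1.
Scan for the maximum value.
Maximum arity = 4.

4


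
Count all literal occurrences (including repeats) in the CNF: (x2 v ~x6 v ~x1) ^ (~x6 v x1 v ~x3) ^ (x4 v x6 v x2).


Clause lengths: 3, 3, 3.
Sum = 3 + 3 + 3 = 9.

9


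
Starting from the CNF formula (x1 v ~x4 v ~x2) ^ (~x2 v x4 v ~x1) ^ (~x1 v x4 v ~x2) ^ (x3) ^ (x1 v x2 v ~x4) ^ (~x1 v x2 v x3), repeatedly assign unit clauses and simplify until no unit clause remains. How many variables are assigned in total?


Unit propagation repeatedly assigns the literal in any unit clause, then simplifies.
Assignments in order: x3 = T.
No further unit clauses remain.
Total variables assigned = 1.

1


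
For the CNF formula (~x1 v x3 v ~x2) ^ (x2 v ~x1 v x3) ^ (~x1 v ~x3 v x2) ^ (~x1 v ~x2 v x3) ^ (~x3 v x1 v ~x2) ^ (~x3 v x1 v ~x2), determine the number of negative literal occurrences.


Scan each clause for negated literals.
Clause 1: 2 negative; Clause 2: 1 negative; Clause 3: 2 negative; Clause 4: 2 negative; Clause 5: 2 negative; Clause 6: 2 negative.
Total negative literal occurrences = 11.

11


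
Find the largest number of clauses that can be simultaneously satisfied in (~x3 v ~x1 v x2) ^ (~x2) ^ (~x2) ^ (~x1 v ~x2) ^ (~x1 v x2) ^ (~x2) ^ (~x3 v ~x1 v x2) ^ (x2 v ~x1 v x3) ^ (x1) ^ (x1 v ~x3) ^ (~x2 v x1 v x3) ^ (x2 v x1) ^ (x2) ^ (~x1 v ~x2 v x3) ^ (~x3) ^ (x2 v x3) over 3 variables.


Enumerate all 8 truth assignments.
For each, count how many of the 16 clauses are satisfied.
The formula is not fully satisfiable, so the maximum is below 16.
Maximum simultaneously satisfiable clauses = 12.

12


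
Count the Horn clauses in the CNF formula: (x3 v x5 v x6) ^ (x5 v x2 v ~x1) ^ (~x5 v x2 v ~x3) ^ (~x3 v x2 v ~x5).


A Horn clause has at most one positive literal.
Clause 1: 3 positive lit(s) -> not Horn
Clause 2: 2 positive lit(s) -> not Horn
Clause 3: 1 positive lit(s) -> Horn
Clause 4: 1 positive lit(s) -> Horn
Total Horn clauses = 2.

2


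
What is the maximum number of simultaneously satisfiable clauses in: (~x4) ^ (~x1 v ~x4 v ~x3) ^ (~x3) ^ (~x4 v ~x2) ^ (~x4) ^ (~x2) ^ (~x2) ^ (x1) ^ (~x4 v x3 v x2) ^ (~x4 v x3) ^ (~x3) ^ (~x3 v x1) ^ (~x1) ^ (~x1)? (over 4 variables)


Enumerate all 16 truth assignments.
For each, count how many of the 14 clauses are satisfied.
The formula is not fully satisfiable, so the maximum is below 14.
Maximum simultaneously satisfiable clauses = 13.

13


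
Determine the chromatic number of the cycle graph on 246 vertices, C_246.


A cycle on an even number of vertices is bipartite: alternate two colors around the cycle.
Since 246 is even, two colors suffice, and at least two are needed because the graph has edges.
Chromatic number = 2.

2


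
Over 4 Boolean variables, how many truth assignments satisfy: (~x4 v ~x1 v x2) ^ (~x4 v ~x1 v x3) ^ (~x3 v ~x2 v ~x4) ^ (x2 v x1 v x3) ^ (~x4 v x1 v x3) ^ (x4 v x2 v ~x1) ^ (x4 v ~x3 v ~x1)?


Enumerate all 16 truth assignments over 4 variables.
Test each against every clause.
Satisfying assignments found: 5.

5


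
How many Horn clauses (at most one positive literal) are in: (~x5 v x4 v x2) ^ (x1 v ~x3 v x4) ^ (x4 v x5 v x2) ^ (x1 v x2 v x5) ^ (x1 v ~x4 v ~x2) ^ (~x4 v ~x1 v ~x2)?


A Horn clause has at most one positive literal.
Clause 1: 2 positive lit(s) -> not Horn
Clause 2: 2 positive lit(s) -> not Horn
Clause 3: 3 positive lit(s) -> not Horn
Clause 4: 3 positive lit(s) -> not Horn
Clause 5: 1 positive lit(s) -> Horn
Clause 6: 0 positive lit(s) -> Horn
Total Horn clauses = 2.

2


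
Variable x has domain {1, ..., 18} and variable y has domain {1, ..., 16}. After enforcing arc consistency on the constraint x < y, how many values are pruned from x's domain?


For the constraint x < y, x needs a supporting value in y's domain.
x can be at most 15 (one less than y's maximum).
Valid x values from domain: 15 out of 18.
Pruned = 18 - 15 = 3.

3


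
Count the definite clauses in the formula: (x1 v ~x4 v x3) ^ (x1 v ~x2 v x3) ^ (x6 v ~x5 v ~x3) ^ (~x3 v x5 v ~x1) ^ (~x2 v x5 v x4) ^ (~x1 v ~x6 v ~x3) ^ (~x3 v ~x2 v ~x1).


A definite clause has exactly one positive literal.
Clause 1: 2 positive -> not definite
Clause 2: 2 positive -> not definite
Clause 3: 1 positive -> definite
Clause 4: 1 positive -> definite
Clause 5: 2 positive -> not definite
Clause 6: 0 positive -> not definite
Clause 7: 0 positive -> not definite
Definite clause count = 2.

2


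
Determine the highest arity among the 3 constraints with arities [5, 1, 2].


The arities are: 5, 1, 2.
Scan for the maximum value.
Maximum arity = 5.

5


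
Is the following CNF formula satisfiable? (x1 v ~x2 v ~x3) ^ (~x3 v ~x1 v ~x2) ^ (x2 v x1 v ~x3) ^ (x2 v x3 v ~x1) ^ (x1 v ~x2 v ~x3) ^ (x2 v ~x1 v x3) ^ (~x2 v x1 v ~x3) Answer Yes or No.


Check all 8 possible truth assignments.
Number of satisfying assignments found: 4.
The formula is satisfiable.

Yes


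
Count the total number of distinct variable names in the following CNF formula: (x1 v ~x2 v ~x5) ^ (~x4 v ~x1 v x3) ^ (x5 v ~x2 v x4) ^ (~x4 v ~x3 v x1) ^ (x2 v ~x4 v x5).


Identify each distinct variable in the formula.
Variables found: x1, x2, x3, x4, x5.
Total distinct variables = 5.

5


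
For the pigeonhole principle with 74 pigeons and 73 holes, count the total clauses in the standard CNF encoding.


The PHP encoding has two parts:
1) At-least-one-hole clauses: 74 (one per pigeon, each with 73 literals).
2) At-most-one-pigeon-per-hole clauses: 73 holes * C(74,2) = 73 * 2701 = 197173.
Total clauses = 74 + 197173 = 197247.

197247


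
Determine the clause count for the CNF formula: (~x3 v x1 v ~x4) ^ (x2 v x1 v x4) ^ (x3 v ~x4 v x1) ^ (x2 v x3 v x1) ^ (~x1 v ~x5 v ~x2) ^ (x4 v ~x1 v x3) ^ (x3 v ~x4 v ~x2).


Each group enclosed in parentheses joined by ^ is one clause.
Counting the conjuncts: 7 clauses.

7


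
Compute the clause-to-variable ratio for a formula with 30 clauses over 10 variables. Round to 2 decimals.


Clause-to-variable ratio = clauses / variables.
30 / 10 = 3.0.

3.0


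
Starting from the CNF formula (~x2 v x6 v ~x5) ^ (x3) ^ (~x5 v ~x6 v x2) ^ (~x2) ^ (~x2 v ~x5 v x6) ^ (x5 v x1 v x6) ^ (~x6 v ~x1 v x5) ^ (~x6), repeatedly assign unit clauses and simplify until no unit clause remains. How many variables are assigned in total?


Unit propagation repeatedly assigns the literal in any unit clause, then simplifies.
Assignments in order: x3 = T, x2 = F, x6 = F.
No further unit clauses remain.
Total variables assigned = 3.

3


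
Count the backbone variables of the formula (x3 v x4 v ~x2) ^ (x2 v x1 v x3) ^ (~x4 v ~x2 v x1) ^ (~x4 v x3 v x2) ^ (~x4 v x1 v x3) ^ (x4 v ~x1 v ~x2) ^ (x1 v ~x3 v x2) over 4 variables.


Find all satisfying assignments: 6 model(s).
Check which variables have the same value in every model.
No variable is fixed across all models.
Backbone size = 0.

0


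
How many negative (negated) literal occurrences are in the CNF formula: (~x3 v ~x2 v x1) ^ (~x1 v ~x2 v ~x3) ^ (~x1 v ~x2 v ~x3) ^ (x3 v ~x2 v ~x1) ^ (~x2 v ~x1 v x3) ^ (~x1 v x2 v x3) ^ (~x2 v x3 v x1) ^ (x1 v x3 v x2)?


Scan each clause for negated literals.
Clause 1: 2 negative; Clause 2: 3 negative; Clause 3: 3 negative; Clause 4: 2 negative; Clause 5: 2 negative; Clause 6: 1 negative; Clause 7: 1 negative; Clause 8: 0 negative.
Total negative literal occurrences = 14.

14


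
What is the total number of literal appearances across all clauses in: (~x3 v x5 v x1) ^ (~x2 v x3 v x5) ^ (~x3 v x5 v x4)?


Clause lengths: 3, 3, 3.
Sum = 3 + 3 + 3 = 9.

9


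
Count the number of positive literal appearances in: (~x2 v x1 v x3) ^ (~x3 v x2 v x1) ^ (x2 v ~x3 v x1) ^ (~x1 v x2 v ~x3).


Scan each clause for unnegated literals.
Clause 1: 2 positive; Clause 2: 2 positive; Clause 3: 2 positive; Clause 4: 1 positive.
Total positive literal occurrences = 7.

7


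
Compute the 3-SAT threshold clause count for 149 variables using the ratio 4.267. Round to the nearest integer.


The 3-SAT phase transition occurs at approximately 4.267 clauses per variable.
m = 4.267 * 149 = 635.783.
Rounded to nearest integer: 636.

636


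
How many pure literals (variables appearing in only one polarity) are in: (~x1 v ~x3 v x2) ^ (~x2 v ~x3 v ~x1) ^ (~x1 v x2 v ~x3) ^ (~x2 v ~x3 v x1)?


A pure literal appears in only one polarity across all clauses.
Pure literals: x3 (negative only).
Count = 1.

1
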